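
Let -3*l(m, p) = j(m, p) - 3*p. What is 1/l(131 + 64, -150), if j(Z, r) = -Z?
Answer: -1/85 ≈ -0.011765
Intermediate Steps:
l(m, p) = p + m/3 (l(m, p) = -(-m - 3*p)/3 = p + m/3)
1/l(131 + 64, -150) = 1/(-150 + (131 + 64)/3) = 1/(-150 + (⅓)*195) = 1/(-150 + 65) = 1/(-85) = -1/85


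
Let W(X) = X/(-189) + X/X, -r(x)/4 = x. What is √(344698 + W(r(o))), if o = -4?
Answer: √1368109995/63 ≈ 587.11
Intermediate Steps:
r(x) = -4*x
W(X) = 1 - X/189 (W(X) = X*(-1/189) + 1 = -X/189 + 1 = 1 - X/189)
√(344698 + W(r(o))) = √(344698 + (1 - (-4)*(-4)/189)) = √(344698 + (1 - 1/189*16)) = √(344698 + (1 - 16/189)) = √(344698 + 173/189) = √(65148095/189) = √1368109995/63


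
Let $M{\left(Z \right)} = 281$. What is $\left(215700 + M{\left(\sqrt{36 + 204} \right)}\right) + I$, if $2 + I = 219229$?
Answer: $435208$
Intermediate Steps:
$I = 219227$ ($I = -2 + 219229 = 219227$)
$\left(215700 + M{\left(\sqrt{36 + 204} \right)}\right) + I = \left(215700 + 281\right) + 219227 = 215981 + 219227 = 435208$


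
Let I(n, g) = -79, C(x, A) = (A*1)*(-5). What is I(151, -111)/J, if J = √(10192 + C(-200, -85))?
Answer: -79*√10617/10617 ≈ -0.76670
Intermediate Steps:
C(x, A) = -5*A (C(x, A) = A*(-5) = -5*A)
J = √10617 (J = √(10192 - 5*(-85)) = √(10192 + 425) = √10617 ≈ 103.04)
I(151, -111)/J = -79*√10617/10617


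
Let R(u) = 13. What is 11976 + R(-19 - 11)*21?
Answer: 12249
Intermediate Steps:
11976 + R(-19 - 11)*21 = 11976 + 13*21 = 11976 + 273 = 12249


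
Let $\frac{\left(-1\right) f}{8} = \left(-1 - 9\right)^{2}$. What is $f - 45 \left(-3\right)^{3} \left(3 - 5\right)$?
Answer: $-3230$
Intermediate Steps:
$f = -800$ ($f = - 8 \left(-1 - 9\right)^{2} = - 8 \left(-10\right)^{2} = \left(-8\right) 100 = -800$)
$f - 45 \left(-3\right)^{3} \left(3 - 5\right) = -800 - 45 \left(-3\right)^{3} \left(3 - 5\right) = -800 - 45 \left(\left(-27\right) \left(-2\right)\right) = -800 - 2430 = -3230$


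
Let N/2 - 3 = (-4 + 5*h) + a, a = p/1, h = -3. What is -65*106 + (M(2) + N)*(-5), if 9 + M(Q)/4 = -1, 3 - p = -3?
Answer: -6590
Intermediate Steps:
p = 6 (p = 3 - 1*(-3) = 3 + 3 = 6)
a = 6 (a = 6/1 = 6*1 = 6)
M(Q) = -40 (M(Q) = -36 + 4*(-1) = -36 - 4 = -40)
N = -20 (N = 6 + 2*((-4 + 5*(-3)) + 6) = 6 + 2*((-4 - 15) + 6) = 6 + 2*(-19 + 6) = 6 + 2*(-13) = 6 - 26 = -20)
-65*106 + (M(2) + N)*(-5) = -65*106 + (-40 - 20)*(-5) = -6890 - 60*(-5) = -6890 + 300 = -6590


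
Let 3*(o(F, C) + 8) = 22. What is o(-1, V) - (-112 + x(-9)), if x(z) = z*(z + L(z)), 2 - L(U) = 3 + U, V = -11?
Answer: 307/3 ≈ 102.33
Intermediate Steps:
L(U) = -1 - U (L(U) = 2 - (3 + U) = 2 + (-3 - U) = -1 - U)
o(F, C) = -⅔ (o(F, C) = -8 + (⅓)*22 = -8 + 22/3 = -⅔)
x(z) = -z (x(z) = z*(z + (-1 - z)) = z*(-1) = -z)
o(-1, V) - (-112 + x(-9)) = -⅔ - (-112 - 1*(-9)) = -⅔ - (-112 + 9) = -⅔ - 1*(-103) = -⅔ + 103 = 307/3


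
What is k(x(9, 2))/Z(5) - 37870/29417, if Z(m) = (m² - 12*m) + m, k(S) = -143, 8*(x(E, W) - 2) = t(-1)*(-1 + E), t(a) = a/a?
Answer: 3070531/882510 ≈ 3.4793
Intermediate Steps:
t(a) = 1
x(E, W) = 15/8 + E/8 (x(E, W) = 2 + (1*(-1 + E))/8 = 2 + (-1 + E)/8 = 2 + (-⅛ + E/8) = 15/8 + E/8)
Z(m) = m² - 11*m
k(x(9, 2))/Z(5) - 37870/29417 = -143*1/(5*(-11 + 5)) - 37870/29417 = -143/(5*(-6)) - 37870*1/29417 = -143/(-30) - 37870/29417 = -143*(-1/30) - 37870/29417 = 143/30 - 37870/29417 = 3070531/882510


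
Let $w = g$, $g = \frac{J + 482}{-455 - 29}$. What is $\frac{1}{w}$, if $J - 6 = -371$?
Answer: $- \frac{484}{117} \approx -4.1367$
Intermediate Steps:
$J = -365$ ($J = 6 - 371 = -365$)
$g = - \frac{117}{484}$ ($g = \frac{-365 + 482}{-455 - 29} = \frac{117}{-484} = 117 \left(- \frac{1}{484}\right) = - \frac{117}{484} \approx -0.24174$)
$w = - \frac{117}{484} \approx -0.24174$
$\frac{1}{w} = \frac{1}{- \frac{117}{484}} = - \frac{484}{117}$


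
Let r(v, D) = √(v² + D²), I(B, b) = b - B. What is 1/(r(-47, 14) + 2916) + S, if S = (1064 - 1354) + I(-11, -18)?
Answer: -2524690431/8500651 - √2405/8500651 ≈ -297.00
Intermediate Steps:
S = -297 (S = (1064 - 1354) + (-18 - 1*(-11)) = -290 + (-18 + 11) = -290 - 7 = -297)
r(v, D) = √(D² + v²)
1/(r(-47, 14) + 2916) + S = 1/(√(14² + (-47)²) + 2916) - 297 = 1/(√(196 + 2209) + 2916) - 297 = 1/(√2405 + 2916) - 297 = 1/(2916 + √2405) - 297 = -297 + 1/(2916 + √2405)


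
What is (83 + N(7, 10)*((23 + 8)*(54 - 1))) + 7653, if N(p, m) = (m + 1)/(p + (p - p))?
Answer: 72225/7 ≈ 10318.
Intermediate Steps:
N(p, m) = (1 + m)/p (N(p, m) = (1 + m)/(p + 0) = (1 + m)/p)
(83 + N(7, 10)*((23 + 8)*(54 - 1))) + 7653 = (83 + ((1 + 10)/7)*((23 + 8)*(54 - 1))) + 7653 = (83 + ((⅐)*11)*(31*53)) + 7653 = (83 + (11/7)*1643) + 7653 = (83 + 18073/7) + 7653 = 18654/7 + 7653 = 72225/7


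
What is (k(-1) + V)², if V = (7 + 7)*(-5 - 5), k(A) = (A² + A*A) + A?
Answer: 19321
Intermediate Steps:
k(A) = A + 2*A² (k(A) = (A² + A²) + A = 2*A² + A = A + 2*A²)
V = -140 (V = 14*(-10) = -140)
(k(-1) + V)² = (-(1 + 2*(-1)) - 140)² = (-(1 - 2) - 140)² = (-1*(-1) - 140)² = (1 - 140)² = (-139)² = 19321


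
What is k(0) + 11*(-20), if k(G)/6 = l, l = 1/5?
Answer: -1094/5 ≈ -218.80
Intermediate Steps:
l = ⅕ ≈ 0.20000
k(G) = 6/5 (k(G) = 6*(⅕) = 6/5)
k(0) + 11*(-20) = 6/5 + 11*(-20) = 6/5 - 220 = -1094/5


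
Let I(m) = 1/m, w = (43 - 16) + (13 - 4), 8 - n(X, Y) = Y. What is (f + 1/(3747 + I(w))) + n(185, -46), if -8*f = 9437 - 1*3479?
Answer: -372709215/539572 ≈ -690.75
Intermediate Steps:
f = -2979/4 (f = -(9437 - 1*3479)/8 = -(9437 - 3479)/8 = -⅛*5958 = -2979/4 ≈ -744.75)
n(X, Y) = 8 - Y
w = 36 (w = 27 + 9 = 36)
(f + 1/(3747 + I(w))) + n(185, -46) = (-2979/4 + 1/(3747 + 1/36)) + (8 - 1*(-46)) = (-2979/4 + 1/(3747 + 1/36)) + (8 + 46) = (-2979/4 + 1/(134893/36)) + 54 = (-2979/4 + 36/134893) + 54 = -401846103/539572 + 54 = -372709215/539572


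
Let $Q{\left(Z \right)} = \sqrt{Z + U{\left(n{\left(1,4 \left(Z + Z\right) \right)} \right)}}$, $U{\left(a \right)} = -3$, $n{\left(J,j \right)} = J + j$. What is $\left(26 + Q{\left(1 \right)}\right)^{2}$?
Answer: $\left(26 + i \sqrt{2}\right)^{2} \approx 674.0 + 73.539 i$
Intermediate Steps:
$Q{\left(Z \right)} = \sqrt{-3 + Z}$ ($Q{\left(Z \right)} = \sqrt{Z - 3} = \sqrt{-3 + Z}$)
$\left(26 + Q{\left(1 \right)}\right)^{2} = \left(26 + \sqrt{-3 + 1}\right)^{2} = \left(26 + \sqrt{-2}\right)^{2} = \left(26 + i \sqrt{2}\right)^{2}$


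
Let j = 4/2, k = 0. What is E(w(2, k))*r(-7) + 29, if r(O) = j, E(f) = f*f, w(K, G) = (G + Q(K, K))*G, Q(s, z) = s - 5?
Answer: 29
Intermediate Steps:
Q(s, z) = -5 + s
w(K, G) = G*(-5 + G + K) (w(K, G) = (G + (-5 + K))*G = (-5 + G + K)*G = G*(-5 + G + K))
E(f) = f²
j = 2 (j = 4*(½) = 2)
r(O) = 2
E(w(2, k))*r(-7) + 29 = (0*(-5 + 0 + 2))²*2 + 29 = (0*(-3))²*2 + 29 = 0²*2 + 29 = 0*2 + 29 = 0 + 29 = 29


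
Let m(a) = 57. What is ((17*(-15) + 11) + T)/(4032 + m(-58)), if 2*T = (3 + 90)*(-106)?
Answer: -5173/4089 ≈ -1.2651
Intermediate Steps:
T = -4929 (T = ((3 + 90)*(-106))/2 = (93*(-106))/2 = (½)*(-9858) = -4929)
((17*(-15) + 11) + T)/(4032 + m(-58)) = ((17*(-15) + 11) - 4929)/(4032 + 57) = ((-255 + 11) - 4929)/4089 = (-244 - 4929)*(1/4089) = -5173*1/4089 = -5173/4089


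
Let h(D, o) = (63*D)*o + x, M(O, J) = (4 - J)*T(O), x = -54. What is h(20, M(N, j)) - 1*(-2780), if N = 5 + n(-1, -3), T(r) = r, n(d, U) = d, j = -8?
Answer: 63206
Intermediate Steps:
N = 4 (N = 5 - 1 = 4)
M(O, J) = O*(4 - J) (M(O, J) = (4 - J)*O = O*(4 - J))
h(D, o) = -54 + 63*D*o (h(D, o) = (63*D)*o - 54 = 63*D*o - 54 = -54 + 63*D*o)
h(20, M(N, j)) - 1*(-2780) = (-54 + 63*20*(4*(4 - 1*(-8)))) - 1*(-2780) = (-54 + 63*20*(4*(4 + 8))) + 2780 = (-54 + 63*20*(4*12)) + 2780 = (-54 + 63*20*48) + 2780 = (-54 + 60480) + 2780 = 60426 + 2780 = 63206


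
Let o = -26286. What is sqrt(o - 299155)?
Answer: I*sqrt(325441) ≈ 570.47*I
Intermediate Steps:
sqrt(o - 299155) = sqrt(-26286 - 299155) = sqrt(-325441) = I*sqrt(325441)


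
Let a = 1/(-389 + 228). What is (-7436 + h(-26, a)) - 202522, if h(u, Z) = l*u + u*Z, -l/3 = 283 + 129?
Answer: -28629316/161 ≈ -1.7782e+5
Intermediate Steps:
l = -1236 (l = -3*(283 + 129) = -3*412 = -1236)
a = -1/161 (a = 1/(-161) = -1/161 ≈ -0.0062112)
h(u, Z) = -1236*u + Z*u (h(u, Z) = -1236*u + u*Z = -1236*u + Z*u)
(-7436 + h(-26, a)) - 202522 = (-7436 - 26*(-1236 - 1/161)) - 202522 = (-7436 - 26*(-198997/161)) - 202522 = (-7436 + 5173922/161) - 202522 = 3976726/161 - 202522 = -28629316/161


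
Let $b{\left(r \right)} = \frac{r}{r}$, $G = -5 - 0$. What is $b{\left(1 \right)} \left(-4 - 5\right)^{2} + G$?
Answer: $76$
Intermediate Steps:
$G = -5$ ($G = -5 + 0 = -5$)
$b{\left(r \right)} = 1$
$b{\left(1 \right)} \left(-4 - 5\right)^{2} + G = 1 \left(-4 - 5\right)^{2} - 5 = 1 \left(-9\right)^{2} - 5 = 1 \cdot 81 - 5 = 81 - 5 = 76$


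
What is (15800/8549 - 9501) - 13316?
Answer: -195046733/8549 ≈ -22815.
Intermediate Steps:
(15800/8549 - 9501) - 13316 = -81208249/8549 - 13316 = -195046733/8549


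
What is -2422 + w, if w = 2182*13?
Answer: 25944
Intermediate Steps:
w = 28366
-2422 + w = -2422 + 28366 = 25944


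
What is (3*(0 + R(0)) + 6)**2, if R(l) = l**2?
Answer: 36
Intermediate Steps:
(3*(0 + R(0)) + 6)**2 = (3*(0 + 0**2) + 6)**2 = (3*(0 + 0) + 6)**2 = (3*0 + 6)**2 = (0 + 6)**2 = 6**2 = 36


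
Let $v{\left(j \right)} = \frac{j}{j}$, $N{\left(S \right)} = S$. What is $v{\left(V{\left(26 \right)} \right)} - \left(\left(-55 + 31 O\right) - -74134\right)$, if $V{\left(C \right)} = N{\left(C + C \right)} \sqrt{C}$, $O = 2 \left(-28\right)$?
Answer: $-72342$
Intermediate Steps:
$O = -56$
$V{\left(C \right)} = 2 C^{\frac{3}{2}}$ ($V{\left(C \right)} = \left(C + C\right) \sqrt{C} = 2 C \sqrt{C} = 2 C^{\frac{3}{2}}$)
$v{\left(j \right)} = 1$
$v{\left(V{\left(26 \right)} \right)} - \left(\left(-55 + 31 O\right) - -74134\right) = 1 - \left(\left(-55 + 31 \left(-56\right)\right) - -74134\right) = 1 - \left(\left(-55 - 1736\right) + 74134\right) = 1 - \left(-1791 + 74134\right) = 1 - 72343 = -72342$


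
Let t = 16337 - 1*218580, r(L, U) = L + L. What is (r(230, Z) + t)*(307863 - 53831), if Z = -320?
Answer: -51259339056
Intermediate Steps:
r(L, U) = 2*L
t = -202243 (t = 16337 - 218580 = -202243)
(r(230, Z) + t)*(307863 - 53831) = (2*230 - 202243)*(307863 - 53831) = (460 - 202243)*254032 = -201783*254032 = -51259339056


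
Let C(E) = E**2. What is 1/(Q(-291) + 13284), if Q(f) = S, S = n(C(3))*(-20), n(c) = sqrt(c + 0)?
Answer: 1/13224 ≈ 7.5620e-5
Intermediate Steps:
n(c) = sqrt(c)
S = -60 (S = sqrt(3**2)*(-20) = sqrt(9)*(-20) = 3*(-20) = -60)
Q(f) = -60
1/(Q(-291) + 13284) = 1/(-60 + 13284) = 1/13224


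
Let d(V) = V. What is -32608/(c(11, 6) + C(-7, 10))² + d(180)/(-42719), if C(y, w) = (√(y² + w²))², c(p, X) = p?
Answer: -43674661/34175200 ≈ -1.2780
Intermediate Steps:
C(y, w) = w² + y² (C(y, w) = (√(w² + y²))² = w² + y²)
-32608/(c(11, 6) + C(-7, 10))² + d(180)/(-42719) = -32608/(11 + (10² + (-7)²))² + 180/(-42719) = -32608/(11 + (100 + 49))² + 180*(-1/42719) = -32608/(11 + 149)² - 180/42719 = -32608/(160²) - 180/42719 = -32608/25600 - 180/42719 = -32608*1/25600 - 180/42719 = -1019/800 - 180/42719 = -43674661/34175200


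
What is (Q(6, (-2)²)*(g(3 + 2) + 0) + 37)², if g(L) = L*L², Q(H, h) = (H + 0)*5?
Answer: 14341369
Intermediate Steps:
Q(H, h) = 5*H (Q(H, h) = H*5 = 5*H)
g(L) = L³
(Q(6, (-2)²)*(g(3 + 2) + 0) + 37)² = ((5*6)*((3 + 2)³ + 0) + 37)² = (30*(5³ + 0) + 37)² = (30*(125 + 0) + 37)² = (30*125 + 37)² = (3750 + 37)² = 3787² = 14341369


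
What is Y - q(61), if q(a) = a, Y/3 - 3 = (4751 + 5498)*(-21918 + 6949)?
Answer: -460251895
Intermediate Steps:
Y = -460251834 (Y = 9 + 3*((4751 + 5498)*(-21918 + 6949)) = 9 + 3*(10249*(-14969)) = 9 + 3*(-153417281) = 9 - 460251843 = -460251834)
Y - q(61) = -460251834 - 1*61 = -460251834 - 61 = -460251895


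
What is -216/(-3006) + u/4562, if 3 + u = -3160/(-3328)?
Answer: 22631053/316931264 ≈ 0.071407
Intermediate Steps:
u = -853/416 (u = -3 - 3160/(-3328) = -3 - 3160*(-1/3328) = -3 + 395/416 = -853/416 ≈ -2.0505)
-216/(-3006) + u/4562 = -216/(-3006) - 853/416/4562 = -216*(-1/3006) - 853/416*1/4562 = 12/167 - 853/1897792 = 22631053/316931264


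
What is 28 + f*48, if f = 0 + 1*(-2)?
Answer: -68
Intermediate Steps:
f = -2 (f = 0 - 2 = -2)
28 + f*48 = 28 - 2*48 = 28 - 96 = -68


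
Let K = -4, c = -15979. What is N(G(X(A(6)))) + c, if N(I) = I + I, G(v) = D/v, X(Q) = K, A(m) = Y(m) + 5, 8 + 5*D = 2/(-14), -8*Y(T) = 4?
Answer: -1118473/70 ≈ -15978.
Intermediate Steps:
Y(T) = -1/2 (Y(T) = -1/8*4 = -1/2)
D = -57/35 (D = -8/5 + (2/(-14))/5 = -8/5 + (2*(-1/14))/5 = -8/5 + (1/5)*(-1/7) = -8/5 - 1/35 = -57/35 ≈ -1.6286)
A(m) = 9/2 (A(m) = -1/2 + 5 = 9/2)
X(Q) = -4
G(v) = -57/(35*v)
N(I) = 2*I
N(G(X(A(6)))) + c = 2*(-57/35/(-4)) - 15979 = 2*(-57/35*(-1/4)) - 15979 = 2*(57/140) - 15979 = 57/70 - 15979 = -1118473/70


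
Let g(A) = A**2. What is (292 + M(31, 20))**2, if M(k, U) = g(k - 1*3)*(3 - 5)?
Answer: 1628176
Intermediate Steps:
M(k, U) = -2*(-3 + k)**2 (M(k, U) = (k - 1*3)**2*(3 - 5) = (k - 3)**2*(-2) = (-3 + k)**2*(-2) = -2*(-3 + k)**2)
(292 + M(31, 20))**2 = (292 - 2*(-3 + 31)**2)**2 = (292 - 2*28**2)**2 = (292 - 2*784)**2 = (292 - 1568)**2 = (-1276)**2 = 1628176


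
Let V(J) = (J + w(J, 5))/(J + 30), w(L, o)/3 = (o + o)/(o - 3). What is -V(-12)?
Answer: -⅙ ≈ -0.16667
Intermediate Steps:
w(L, o) = 6*o/(-3 + o) (w(L, o) = 3*((o + o)/(o - 3)) = 3*((2*o)/(-3 + o)) = 3*(2*o/(-3 + o)) = 6*o/(-3 + o))
V(J) = (15 + J)/(30 + J) (V(J) = (J + 6*5/(-3 + 5))/(J + 30) = (J + 6*5/2)/(30 + J) = (J + 6*5*(½))/(30 + J) = (J + 15)/(30 + J) = (15 + J)/(30 + J))
-V(-12) = -(15 - 12)/(30 - 12) = -3/18 = -1*⅙ = -⅙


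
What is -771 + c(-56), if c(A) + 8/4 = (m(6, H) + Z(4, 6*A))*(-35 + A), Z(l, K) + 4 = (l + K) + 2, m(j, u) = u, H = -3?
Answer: 29894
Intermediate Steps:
Z(l, K) = -2 + K + l (Z(l, K) = -4 + ((l + K) + 2) = -4 + ((K + l) + 2) = -4 + (2 + K + l) = -2 + K + l)
c(A) = -2 + (-1 + 6*A)*(-35 + A) (c(A) = -2 + (-3 + (-2 + 6*A + 4))*(-35 + A) = -2 + (-3 + (2 + 6*A))*(-35 + A) = -2 + (-1 + 6*A)*(-35 + A))
-771 + c(-56) = -771 + (33 - 211*(-56) + 6*(-56)²) = -771 + (33 + 11816 + 6*3136) = -771 + (33 + 11816 + 18816) = -771 + 30665 = 29894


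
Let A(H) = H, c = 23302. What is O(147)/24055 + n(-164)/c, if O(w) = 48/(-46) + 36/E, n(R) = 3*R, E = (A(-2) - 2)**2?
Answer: -543119499/25784362060 ≈ -0.021064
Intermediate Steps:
E = 16 (E = (-2 - 2)**2 = (-4)**2 = 16)
O(w) = 111/92 (O(w) = 48/(-46) + 36/16 = 48*(-1/46) + 36*(1/16) = -24/23 + 9/4 = 111/92)
O(147)/24055 + n(-164)/c = (111/92)/24055 + (3*(-164))/23302 = (111/92)*(1/24055) - 492*1/23302 = 111/2213060 - 246/11651 = -543119499/25784362060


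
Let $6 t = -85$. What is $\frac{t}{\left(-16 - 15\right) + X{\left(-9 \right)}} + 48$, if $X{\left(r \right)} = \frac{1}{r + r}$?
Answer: $\frac{27087}{559} \approx 48.456$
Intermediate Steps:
$t = - \frac{85}{6}$ ($t = \frac{1}{6} \left(-85\right) = - \frac{85}{6} \approx -14.167$)
$X{\left(r \right)} = \frac{1}{2 r}$
$\frac{t}{\left(-16 - 15\right) + X{\left(-9 \right)}} + 48 = \frac{1}{\left(-16 - 15\right) + \frac{1}{2 \left(-9\right)}} \left(- \frac{85}{6}\right) + 48 = \frac{1}{-31 + \frac{1}{2} \left(- \frac{1}{9}\right)} \left(- \frac{85}{6}\right) + 48 = \frac{1}{-31 - \frac{1}{18}} \left(- \frac{85}{6}\right) + 48 = \frac{1}{- \frac{559}{18}} \left(- \frac{85}{6}\right) + 48 = \left(- \frac{18}{559}\right) \left(- \frac{85}{6}\right) + 48 = \frac{255}{559} + 48 = \frac{27087}{559}$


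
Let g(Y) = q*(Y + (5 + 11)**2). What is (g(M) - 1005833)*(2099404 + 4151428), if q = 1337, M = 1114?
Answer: 5162293363024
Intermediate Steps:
g(Y) = 342272 + 1337*Y (g(Y) = 1337*(Y + (5 + 11)**2) = 1337*(Y + 16**2) = 1337*(Y + 256) = 1337*(256 + Y) = 342272 + 1337*Y)
(g(M) - 1005833)*(2099404 + 4151428) = ((342272 + 1337*1114) - 1005833)*(2099404 + 4151428) = ((342272 + 1489418) - 1005833)*6250832 = (1831690 - 1005833)*6250832 = 825857*6250832 = 5162293363024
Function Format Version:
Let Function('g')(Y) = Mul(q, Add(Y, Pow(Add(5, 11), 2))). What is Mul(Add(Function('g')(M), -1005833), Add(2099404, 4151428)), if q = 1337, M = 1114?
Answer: 5162293363024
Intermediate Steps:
Function('g')(Y) = Add(342272, Mul(1337, Y)) (Function('g')(Y) = Mul(1337, Add(Y, Pow(Add(5, 11), 2))) = Mul(1337, Add(Y, Pow(16, 2))) = Mul(1337, Add(Y, 256)) = Mul(1337, Add(256, Y)) = Add(342272, Mul(1337, Y)))
Mul(Add(Function('g')(M), -1005833), Add(2099404, 4151428)) = Mul(Add(Add(342272, Mul(1337, 1114)), -1005833), Add(2099404, 4151428)) = Mul(Add(Add(342272, 1489418), -1005833), 6250832) = Mul(Add(1831690, -1005833), 6250832) = Mul(825857, 6250832) = 5162293363024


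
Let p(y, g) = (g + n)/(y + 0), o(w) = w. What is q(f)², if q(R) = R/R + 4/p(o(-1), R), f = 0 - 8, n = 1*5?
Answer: 49/9 ≈ 5.4444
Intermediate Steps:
n = 5
f = -8
p(y, g) = (5 + g)/y (p(y, g) = (g + 5)/(y + 0) = (5 + g)/y)
q(R) = 1 + 4/(-5 - R) (q(R) = R/R + 4/(((5 + R)/(-1))) = 1 + 4/((-(5 + R))) = 1 + 4/(-5 - R))
q(f)² = ((1 - 8)/(5 - 8))² = (-7/(-3))² = (-⅓*(-7))² = (7/3)² = 49/9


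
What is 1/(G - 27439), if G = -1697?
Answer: -1/29136 ≈ -3.4322e-5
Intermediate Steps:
1/(G - 27439) = 1/(-1697 - 27439) = 1/(-29136) = -1/29136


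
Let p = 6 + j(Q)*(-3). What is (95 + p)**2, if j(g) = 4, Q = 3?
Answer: 7921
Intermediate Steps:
p = -6 (p = 6 + 4*(-3) = 6 - 12 = -6)
(95 + p)**2 = (95 - 6)**2 = 89**2 = 7921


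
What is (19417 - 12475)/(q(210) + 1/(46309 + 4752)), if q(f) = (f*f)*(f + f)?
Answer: 354465462/945751842001 ≈ 0.00037480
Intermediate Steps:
q(f) = 2*f³ (q(f) = f²*(2*f) = 2*f³)
(19417 - 12475)/(q(210) + 1/(46309 + 4752)) = (19417 - 12475)/(2*210³ + 1/(46309 + 4752)) = 6942/(2*9261000 + 1/51061) = 6942/(18522000 + 1/51061) = 6942/(945751842001/51061) = 6942*(51061/945751842001) = 354465462/945751842001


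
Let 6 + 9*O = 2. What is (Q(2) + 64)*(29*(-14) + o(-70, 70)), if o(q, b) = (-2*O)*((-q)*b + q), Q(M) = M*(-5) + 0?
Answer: 209916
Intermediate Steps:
O = -4/9 (O = -⅔ + (⅑)*2 = -⅔ + 2/9 = -4/9 ≈ -0.44444)
Q(M) = -5*M (Q(M) = -5*M + 0 = -5*M)
o(q, b) = 8*q/9 - 8*b*q/9 (o(q, b) = (-2*(-4/9))*((-q)*b + q) = 8*(-b*q + q)/9 = 8*(q - b*q)/9 = 8*q/9 - 8*b*q/9)
(Q(2) + 64)*(29*(-14) + o(-70, 70)) = (-5*2 + 64)*(29*(-14) + (8/9)*(-70)*(1 - 1*70)) = (-10 + 64)*(-406 + (8/9)*(-70)*(1 - 70)) = 54*(-406 + (8/9)*(-70)*(-69)) = 54*(-406 + 12880/3) = 54*(11662/3) = 209916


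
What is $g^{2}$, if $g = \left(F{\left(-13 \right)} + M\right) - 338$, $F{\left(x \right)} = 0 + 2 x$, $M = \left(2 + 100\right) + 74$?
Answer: $35344$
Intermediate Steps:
$M = 176$ ($M = 102 + 74 = 176$)
$F{\left(x \right)} = 2 x$
$g = -188$ ($g = \left(2 \left(-13\right) + 176\right) - 338 = \left(-26 + 176\right) - 338 = 150 - 338 = -188$)
$g^{2} = \left(-188\right)^{2} = 35344$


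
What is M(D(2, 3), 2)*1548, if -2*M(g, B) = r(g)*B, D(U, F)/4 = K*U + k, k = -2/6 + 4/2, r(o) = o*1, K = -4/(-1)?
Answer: -59856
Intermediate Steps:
K = 4 (K = -4*(-1) = 4)
r(o) = o
k = 5/3 (k = -2*⅙ + 4*(½) = -⅓ + 2 = 5/3 ≈ 1.6667)
D(U, F) = 20/3 + 16*U (D(U, F) = 4*(4*U + 5/3) = 4*(5/3 + 4*U) = 20/3 + 16*U)
M(g, B) = -B*g/2 (M(g, B) = -g*B/2 = -B*g/2)
M(D(2, 3), 2)*1548 = -½*2*(20/3 + 16*2)*1548 = -½*2*(20/3 + 32)*1548 = -½*2*116/3*1548 = -116/3*1548 = -59856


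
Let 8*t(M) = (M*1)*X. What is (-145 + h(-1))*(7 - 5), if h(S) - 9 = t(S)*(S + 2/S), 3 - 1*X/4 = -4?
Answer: -251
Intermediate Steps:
X = 28 (X = 12 - 4*(-4) = 12 + 16 = 28)
t(M) = 7*M/2 (t(M) = ((M*1)*28)/8 = (M*28)/8 = (28*M)/8 = 7*M/2)
h(S) = 9 + 7*S*(S + 2/S)/2 (h(S) = 9 + (7*S/2)*(S + 2/S) = 9 + 7*S*(S + 2/S)/2)
(-145 + h(-1))*(7 - 5) = (-145 + (16 + (7/2)*(-1)²))*(7 - 5) = (-145 + (16 + (7/2)*1))*2 = (-145 + (16 + 7/2))*2 = (-145 + 39/2)*2 = -251/2*2 = -251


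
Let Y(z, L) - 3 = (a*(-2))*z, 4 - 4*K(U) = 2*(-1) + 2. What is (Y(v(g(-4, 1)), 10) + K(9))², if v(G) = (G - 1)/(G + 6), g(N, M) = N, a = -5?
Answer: 441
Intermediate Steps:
v(G) = (-1 + G)/(6 + G)
K(U) = 1 (K(U) = 1 - (2*(-1) + 2)/4 = 1 - (-2 + 2)/4 = 1 - ¼*0 = 1 + 0 = 1)
Y(z, L) = 3 + 10*z (Y(z, L) = 3 + (-5*(-2))*z = 3 + 10*z)
(Y(v(g(-4, 1)), 10) + K(9))² = ((3 + 10*((-1 - 4)/(6 - 4))) + 1)² = ((3 + 10*(-5/2)) + 1)² = ((3 - 25) + 1)² = (-22 + 1)² = (-21)² = 441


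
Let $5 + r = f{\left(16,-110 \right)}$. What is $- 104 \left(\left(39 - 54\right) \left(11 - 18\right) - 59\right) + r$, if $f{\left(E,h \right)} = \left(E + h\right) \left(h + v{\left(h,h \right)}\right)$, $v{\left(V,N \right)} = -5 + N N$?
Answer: $-1131379$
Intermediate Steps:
$v{\left(V,N \right)} = -5 + N^{2}$
$f{\left(E,h \right)} = \left(E + h\right) \left(-5 + h + h^{2}\right)$ ($f{\left(E,h \right)} = \left(E + h\right) \left(h + \left(-5 + h^{2}\right)\right) = \left(E + h\right) \left(-5 + h + h^{2}\right)$)
$r = -1126595$ ($r = -5 + \left(\left(-110\right)^{2} + 16 \left(-110\right) + 16 \left(-5 + \left(-110\right)^{2}\right) - 110 \left(-5 + \left(-110\right)^{2}\right)\right) = -5 + \left(12100 - 1760 + 16 \left(-5 + 12100\right) - 110 \left(-5 + 12100\right)\right) = -5 + \left(12100 - 1760 + 16 \cdot 12095 - 1330450\right) = -5 + \left(12100 - 1760 + 193520 - 1330450\right) = -5 - 1126590 = -1126595$)
$- 104 \left(\left(39 - 54\right) \left(11 - 18\right) - 59\right) + r = - 104 \left(\left(39 - 54\right) \left(11 - 18\right) - 59\right) - 1126595 = - 104 \left(\left(-15\right) \left(-7\right) - 59\right) - 1126595 = - 104 \left(105 - 59\right) - 1126595 = \left(-104\right) 46 - 1126595 = -4784 - 1126595 = -1131379$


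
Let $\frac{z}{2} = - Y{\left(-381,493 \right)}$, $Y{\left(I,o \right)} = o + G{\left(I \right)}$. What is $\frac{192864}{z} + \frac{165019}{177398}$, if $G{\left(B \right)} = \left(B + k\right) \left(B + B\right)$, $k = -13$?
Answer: $\frac{32517834763}{53347303958} \approx 0.60955$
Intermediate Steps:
$G{\left(B \right)} = 2 B \left(-13 + B\right)$ ($G{\left(B \right)} = \left(B - 13\right) \left(B + B\right) = \left(-13 + B\right) 2 B = 2 B \left(-13 + B\right)$)
$Y{\left(I,o \right)} = o + 2 I \left(-13 + I\right)$
$z = -601442$ ($z = 2 \left(- (493 + 2 \left(-381\right) \left(-13 - 381\right))\right) = 2 \left(- (493 + 2 \left(-381\right) \left(-394\right))\right) = 2 \left(- (493 + 300228)\right) = 2 \left(\left(-1\right) 300721\right) = 2 \left(-300721\right) = -601442$)
$\frac{192864}{z} + \frac{165019}{177398} = \frac{192864}{-601442} + \frac{165019}{177398} = 192864 \left(- \frac{1}{601442}\right) + 165019 \cdot \frac{1}{177398} = - \frac{96432}{300721} + \frac{165019}{177398} = \frac{32517834763}{53347303958}$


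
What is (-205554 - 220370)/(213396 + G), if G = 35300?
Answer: -106481/62174 ≈ -1.7126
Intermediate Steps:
(-205554 - 220370)/(213396 + G) = (-205554 - 220370)/(213396 + 35300) = -425924/248696 = -425924*1/248696 = -106481/62174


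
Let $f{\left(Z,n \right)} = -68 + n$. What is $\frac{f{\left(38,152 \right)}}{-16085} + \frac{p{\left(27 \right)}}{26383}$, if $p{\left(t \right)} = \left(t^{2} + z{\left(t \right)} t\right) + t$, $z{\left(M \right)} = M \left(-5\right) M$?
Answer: $- \frac{1573061187}{424370555} \approx -3.7068$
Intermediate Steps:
$z{\left(M \right)} = - 5 M^{2}$ ($z{\left(M \right)} = - 5 M M = - 5 M^{2}$)
$p{\left(t \right)} = t + t^{2} - 5 t^{3}$ ($p{\left(t \right)} = \left(t^{2} + - 5 t^{2} t\right) + t = \left(t^{2} - 5 t^{3}\right) + t = t + t^{2} - 5 t^{3}$)
$\frac{f{\left(38,152 \right)}}{-16085} + \frac{p{\left(27 \right)}}{26383} = \frac{-68 + 152}{-16085} + \frac{27 \left(1 + 27 - 5 \cdot 27^{2}\right)}{26383} = 84 \left(- \frac{1}{16085}\right) + 27 \left(1 + 27 - 3645\right) \frac{1}{26383} = - \frac{84}{16085} + 27 \left(1 + 27 - 3645\right) \frac{1}{26383} = - \frac{84}{16085} + 27 \left(-3617\right) \frac{1}{26383} = - \frac{84}{16085} - \frac{97659}{26383} = - \frac{1573061187}{424370555}$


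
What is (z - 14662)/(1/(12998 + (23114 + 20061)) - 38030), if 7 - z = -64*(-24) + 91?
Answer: 914608786/2136259189 ≈ 0.42814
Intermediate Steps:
z = -1620 (z = 7 - (-64*(-24) + 91) = 7 - (1536 + 91) = 7 - 1*1627 = 7 - 1627 = -1620)
(z - 14662)/(1/(12998 + (23114 + 20061)) - 38030) = (-1620 - 14662)/(1/(12998 + (23114 + 20061)) - 38030) = -16282/(1/(12998 + 43175) - 38030) = -16282/(1/56173 - 38030) = -16282/(-2136259189/56173) = -16282*(-56173/2136259189) = 914608786/2136259189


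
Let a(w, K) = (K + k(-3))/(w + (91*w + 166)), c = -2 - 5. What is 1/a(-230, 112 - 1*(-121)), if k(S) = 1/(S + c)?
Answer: -209940/2329 ≈ -90.142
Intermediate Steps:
c = -7
k(S) = 1/(-7 + S) (k(S) = 1/(S - 7) = 1/(-7 + S))
a(w, K) = (-⅒ + K)/(166 + 92*w) (a(w, K) = (K + 1/(-7 - 3))/(w + (91*w + 166)) = (K + 1/(-10))/(w + (166 + 91*w)) = (K - ⅒)/(166 + 92*w) = (-⅒ + K)/(166 + 92*w))
1/a(-230, 112 - 1*(-121)) = 1/((-1 + 10*(112 - 1*(-121)))/(20*(83 + 46*(-230)))) = 1/((-1 + 10*(112 + 121))/(20*(83 - 10580))) = 1/((1/20)*(-1 + 10*233)/(-10497)) = 1/((1/20)*(-1/10497)*(-1 + 2330)) = 1/((1/20)*(-1/10497)*2329) = 1/(-2329/209940) = -209940/2329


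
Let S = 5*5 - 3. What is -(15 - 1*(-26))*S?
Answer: -902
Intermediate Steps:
S = 22 (S = 25 - 3 = 22)
-(15 - 1*(-26))*S = -(15 - 1*(-26))*22 = -(15 + 26)*22 = -41*22 = -1*902 = -902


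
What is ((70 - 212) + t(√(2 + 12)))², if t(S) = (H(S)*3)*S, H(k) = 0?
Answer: 20164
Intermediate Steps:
t(S) = 0 (t(S) = (0*3)*S = 0*S = 0)
((70 - 212) + t(√(2 + 12)))² = ((70 - 212) + 0)² = (-142 + 0)² = (-142)² = 20164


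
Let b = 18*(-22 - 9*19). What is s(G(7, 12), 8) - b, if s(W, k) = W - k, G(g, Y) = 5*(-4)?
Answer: 3446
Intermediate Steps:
G(g, Y) = -20
b = -3474 (b = 18*(-22 - 171) = 18*(-193) = -3474)
s(G(7, 12), 8) - b = (-20 - 1*8) - 1*(-3474) = (-20 - 8) + 3474 = -28 + 3474 = 3446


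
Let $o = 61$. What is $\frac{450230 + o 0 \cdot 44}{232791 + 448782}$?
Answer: $\frac{450230}{681573} \approx 0.66057$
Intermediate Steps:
$\frac{450230 + o 0 \cdot 44}{232791 + 448782} = \frac{450230 + 61 \cdot 0 \cdot 44}{232791 + 448782} = \frac{450230 + 0 \cdot 44}{681573} = \left(450230 + 0\right) \frac{1}{681573} = 450230 \cdot \frac{1}{681573} = \frac{450230}{681573}$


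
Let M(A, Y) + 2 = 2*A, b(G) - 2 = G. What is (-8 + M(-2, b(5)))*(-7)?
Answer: 98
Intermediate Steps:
b(G) = 2 + G
M(A, Y) = -2 + 2*A
(-8 + M(-2, b(5)))*(-7) = (-8 + (-2 + 2*(-2)))*(-7) = (-8 + (-2 - 4))*(-7) = (-8 - 6)*(-7) = -14*(-7) = 98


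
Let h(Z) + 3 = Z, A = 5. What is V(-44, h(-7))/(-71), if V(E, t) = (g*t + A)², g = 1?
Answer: -25/71 ≈ -0.35211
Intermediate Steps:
h(Z) = -3 + Z
V(E, t) = (5 + t)² (V(E, t) = (1*t + 5)² = (t + 5)² = (5 + t)²)
V(-44, h(-7))/(-71) = (5 + (-3 - 7))²/(-71) = (5 - 10)²*(-1/71) = (-5)²*(-1/71) = 25*(-1/71) = -25/71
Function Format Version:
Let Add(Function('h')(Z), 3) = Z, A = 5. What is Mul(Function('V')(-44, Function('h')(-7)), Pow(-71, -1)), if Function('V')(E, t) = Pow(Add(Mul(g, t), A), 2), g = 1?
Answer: Rational(-25, 71) ≈ -0.35211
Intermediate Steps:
Function('h')(Z) = Add(-3, Z)
Function('V')(E, t) = Pow(Add(5, t), 2) (Function('V')(E, t) = Pow(Add(Mul(1, t), 5), 2) = Pow(Add(t, 5), 2) = Pow(Add(5, t), 2))
Mul(Function('V')(-44, Function('h')(-7)), Pow(-71, -1)) = Mul(Pow(Add(5, Add(-3, -7)), 2), Pow(-71, -1)) = Mul(Pow(Add(5, -10), 2), Rational(-1, 71)) = Mul(Pow(-5, 2), Rational(-1, 71)) = Mul(25, Rational(-1, 71)) = Rational(-25, 71)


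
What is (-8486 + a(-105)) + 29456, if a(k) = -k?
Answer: 21075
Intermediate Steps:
(-8486 + a(-105)) + 29456 = (-8486 - 1*(-105)) + 29456 = (-8486 + 105) + 29456 = -8381 + 29456 = 21075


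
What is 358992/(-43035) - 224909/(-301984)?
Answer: -32910293771/4331960480 ≈ -7.5971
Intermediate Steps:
358992/(-43035) - 224909/(-301984) = 358992*(-1/43035) - 224909*(-1/301984) = -119664/14345 + 224909/301984 = -32910293771/4331960480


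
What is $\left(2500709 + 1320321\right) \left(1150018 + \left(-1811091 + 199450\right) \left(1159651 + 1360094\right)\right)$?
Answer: $-15516909380730712810$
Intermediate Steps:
$\left(2500709 + 1320321\right) \left(1150018 + \left(-1811091 + 199450\right) \left(1159651 + 1360094\right)\right) = 3821030 \left(1150018 - 4060924351545\right) = 3821030 \left(-4060923201527\right) = -15516909380730712810$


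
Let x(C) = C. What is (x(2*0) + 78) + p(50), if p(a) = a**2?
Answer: 2578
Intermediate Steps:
(x(2*0) + 78) + p(50) = (2*0 + 78) + 50**2 = (0 + 78) + 2500 = 78 + 2500 = 2578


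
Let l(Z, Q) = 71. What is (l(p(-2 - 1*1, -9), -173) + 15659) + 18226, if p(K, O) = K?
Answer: 33956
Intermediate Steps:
(l(p(-2 - 1*1, -9), -173) + 15659) + 18226 = (71 + 15659) + 18226 = 15730 + 18226 = 33956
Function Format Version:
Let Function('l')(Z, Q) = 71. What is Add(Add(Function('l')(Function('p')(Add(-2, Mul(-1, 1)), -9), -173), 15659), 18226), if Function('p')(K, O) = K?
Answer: 33956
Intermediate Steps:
Add(Add(Function('l')(Function('p')(Add(-2, Mul(-1, 1)), -9), -173), 15659), 18226) = Add(Add(71, 15659), 18226) = Add(15730, 18226) = 33956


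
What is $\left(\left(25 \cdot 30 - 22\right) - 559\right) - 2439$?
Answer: $-2270$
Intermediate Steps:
$\left(\left(25 \cdot 30 - 22\right) - 559\right) - 2439 = \left(\left(750 - 22\right) - 559\right) - 2439 = \left(728 - 559\right) - 2439 = 169 - 2439 = -2270$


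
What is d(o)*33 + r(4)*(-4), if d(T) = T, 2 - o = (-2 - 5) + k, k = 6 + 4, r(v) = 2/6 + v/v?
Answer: -115/3 ≈ -38.333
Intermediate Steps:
r(v) = 4/3 (r(v) = 2*(⅙) + 1 = ⅓ + 1 = 4/3)
k = 10
o = -1 (o = 2 - ((-2 - 5) + 10) = 2 - (-7 + 10) = 2 - 1*3 = 2 - 3 = -1)
d(o)*33 + r(4)*(-4) = -1*33 + (4/3)*(-4) = -33 - 16/3 = -115/3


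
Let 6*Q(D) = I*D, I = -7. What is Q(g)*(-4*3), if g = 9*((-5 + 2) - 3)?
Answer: -756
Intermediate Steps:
g = -54 (g = 9*(-3 - 3) = 9*(-6) = -54)
Q(D) = -7*D/6 (Q(D) = (-7*D)/6 = -7*D/6)
Q(g)*(-4*3) = (-7/6*(-54))*(-4*3) = 63*(-12) = -756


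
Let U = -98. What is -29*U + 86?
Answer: 2928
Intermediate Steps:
-29*U + 86 = -29*(-98) + 86 = 2842 + 86 = 2928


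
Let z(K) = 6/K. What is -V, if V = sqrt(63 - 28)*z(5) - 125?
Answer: 125 - 6*sqrt(35)/5 ≈ 117.90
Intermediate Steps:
V = -125 + 6*sqrt(35)/5 (V = sqrt(63 - 28)*(6/5) - 125 = sqrt(35)*(6*(1/5)) - 125 = sqrt(35)*(6/5) - 125 = 6*sqrt(35)/5 - 125 = -125 + 6*sqrt(35)/5 ≈ -117.90)
-V = -(-125 + 6*sqrt(35)/5) = 125 - 6*sqrt(35)/5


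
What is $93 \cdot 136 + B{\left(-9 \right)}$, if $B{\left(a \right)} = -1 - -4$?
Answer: $12651$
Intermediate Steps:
$B{\left(a \right)} = 3$ ($B{\left(a \right)} = -1 + 4 = 3$)
$93 \cdot 136 + B{\left(-9 \right)} = 93 \cdot 136 + 3 = 12648 + 3 = 12651$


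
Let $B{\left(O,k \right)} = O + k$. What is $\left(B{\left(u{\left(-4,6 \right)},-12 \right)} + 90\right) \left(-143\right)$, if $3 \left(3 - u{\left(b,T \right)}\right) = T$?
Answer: $-11297$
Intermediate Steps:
$u{\left(b,T \right)} = 3 - \frac{T}{3}$
$\left(B{\left(u{\left(-4,6 \right)},-12 \right)} + 90\right) \left(-143\right) = \left(\left(\left(3 - 2\right) - 12\right) + 90\right) \left(-143\right) = \left(\left(1 - 12\right) + 90\right) \left(-143\right) = \left(-11 + 90\right) \left(-143\right) = 79 \left(-143\right) = -11297$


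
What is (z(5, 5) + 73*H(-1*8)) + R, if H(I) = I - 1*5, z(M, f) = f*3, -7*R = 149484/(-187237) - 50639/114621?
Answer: -140287312753219/150229045239 ≈ -933.82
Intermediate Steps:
R = 26615500007/150229045239 (R = -(149484/(-187237) - 50639/114621)/7 = -(149484*(-1/187237) - 50639*1/114621)/7 = -(-149484/187237 - 50639/114621)/7 = -⅐*(-26615500007/21461292177) = 26615500007/150229045239 ≈ 0.17717)
z(M, f) = 3*f
H(I) = -5 + I (H(I) = I - 5 = -5 + I)
(z(5, 5) + 73*H(-1*8)) + R = (3*5 + 73*(-5 - 1*8)) + 26615500007/150229045239 = (15 + 73*(-5 - 8)) + 26615500007/150229045239 = (15 + 73*(-13)) + 26615500007/150229045239 = (15 - 949) + 26615500007/150229045239 = -934 + 26615500007/150229045239 = -140287312753219/150229045239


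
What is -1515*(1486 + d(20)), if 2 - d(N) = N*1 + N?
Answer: -2193720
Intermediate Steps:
d(N) = 2 - 2*N (d(N) = 2 - (N*1 + N) = 2 - (N + N) = 2 - 2*N)
-1515*(1486 + d(20)) = -1515*(1486 + (2 - 2*20)) = -1515*(1486 + (2 - 40)) = -1515*(1486 - 38) = -1515*1448 = -2193720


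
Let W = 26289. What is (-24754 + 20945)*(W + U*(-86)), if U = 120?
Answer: -60825921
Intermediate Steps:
(-24754 + 20945)*(W + U*(-86)) = (-24754 + 20945)*(26289 + 120*(-86)) = -3809*(26289 - 10320) = -3809*15969 = -60825921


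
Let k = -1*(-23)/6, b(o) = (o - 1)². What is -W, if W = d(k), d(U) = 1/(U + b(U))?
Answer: -36/427 ≈ -0.084309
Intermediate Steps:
b(o) = (-1 + o)²
k = 23/6 (k = 23*(⅙) = 23/6 ≈ 3.8333)
d(U) = 1/(U + (-1 + U)²)
W = 36/427 (W = 1/(23/6 + (-1 + 23/6)²) = 1/(23/6 + (17/6)²) = 1/(23/6 + 289/36) = 1/(427/36) = 36/427 ≈ 0.084309)
-W = -1*36/427 = -36/427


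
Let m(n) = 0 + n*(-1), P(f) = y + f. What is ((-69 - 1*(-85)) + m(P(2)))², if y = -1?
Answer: 225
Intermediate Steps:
P(f) = -1 + f
m(n) = -n (m(n) = 0 - n = -n)
((-69 - 1*(-85)) + m(P(2)))² = ((-69 - 1*(-85)) - (-1 + 2))² = ((-69 + 85) - 1*1)² = (16 - 1)² = 15² = 225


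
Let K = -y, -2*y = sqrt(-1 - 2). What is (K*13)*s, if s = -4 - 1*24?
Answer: -182*I*sqrt(3) ≈ -315.23*I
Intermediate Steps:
y = -I*sqrt(3)/2 (y = -sqrt(-1 - 2)/2 = -I*sqrt(3)/2 ≈ -0.86602*I)
s = -28 (s = -4 - 24 = -28)
K = I*sqrt(3)/2 (K = -(-1)*I*sqrt(3)/2 = I*sqrt(3)/2 ≈ 0.86602*I)
(K*13)*s = ((I*sqrt(3)/2)*13)*(-28) = (13*I*sqrt(3)/2)*(-28) = -182*I*sqrt(3)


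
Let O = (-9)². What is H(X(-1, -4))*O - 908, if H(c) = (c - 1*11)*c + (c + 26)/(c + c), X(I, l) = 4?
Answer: -11489/4 ≈ -2872.3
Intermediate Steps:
H(c) = c*(-11 + c) + (26 + c)/(2*c) (H(c) = (c - 11)*c + (26 + c)/((2*c)) = (-11 + c)*c + (26 + c)*(1/(2*c)) = c*(-11 + c) + (26 + c)/(2*c))
O = 81
H(X(-1, -4))*O - 908 = (½ + 4² - 11*4 + 13/4)*81 - 908 = (½ + 16 - 44 + 13*(¼))*81 - 908 = (½ + 16 - 44 + 13/4)*81 - 908 = -97/4*81 - 908 = -7857/4 - 908 = -11489/4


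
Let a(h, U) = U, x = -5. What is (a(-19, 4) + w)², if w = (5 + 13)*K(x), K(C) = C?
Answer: 7396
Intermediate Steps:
w = -90 (w = (5 + 13)*(-5) = 18*(-5) = -90)
(a(-19, 4) + w)² = (4 - 90)² = (-86)² = 7396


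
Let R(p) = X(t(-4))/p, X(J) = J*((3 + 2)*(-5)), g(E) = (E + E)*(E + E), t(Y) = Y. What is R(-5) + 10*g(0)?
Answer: -20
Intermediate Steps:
g(E) = 4*E**2 (g(E) = (2*E)*(2*E) = 4*E**2)
X(J) = -25*J (X(J) = J*(5*(-5)) = J*(-25) = -25*J)
R(p) = 100/p (R(p) = (-25*(-4))/p = 100/p)
R(-5) + 10*g(0) = 100/(-5) + 10*(4*0**2) = 100*(-1/5) + 10*(4*0) = -20 + 10*0 = -20 + 0 = -20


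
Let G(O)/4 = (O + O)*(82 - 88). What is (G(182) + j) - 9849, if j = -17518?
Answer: -36103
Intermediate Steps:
G(O) = -48*O (G(O) = 4*((O + O)*(82 - 88)) = 4*((2*O)*(-6)) = 4*(-12*O) = -48*O)
(G(182) + j) - 9849 = (-48*182 - 17518) - 9849 = (-8736 - 17518) - 9849 = -26254 - 9849 = -36103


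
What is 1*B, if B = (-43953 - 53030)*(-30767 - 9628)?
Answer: 3917628285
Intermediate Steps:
B = 3917628285 (B = -96983*(-40395) = 3917628285)
1*B = 1*3917628285 = 3917628285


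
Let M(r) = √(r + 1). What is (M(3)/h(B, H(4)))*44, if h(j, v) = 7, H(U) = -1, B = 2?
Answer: 88/7 ≈ 12.571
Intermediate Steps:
M(r) = √(1 + r)
(M(3)/h(B, H(4)))*44 = (√(1 + 3)/7)*44 = (√4/7)*44 = ((⅐)*2)*44 = (2/7)*44 = 88/7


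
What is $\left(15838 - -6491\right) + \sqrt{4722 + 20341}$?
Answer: $22329 + \sqrt{25063} \approx 22487.0$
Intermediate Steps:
$\left(15838 - -6491\right) + \sqrt{4722 + 20341} = \left(15838 + 6491\right) + \sqrt{25063} = 22329 + \sqrt{25063}$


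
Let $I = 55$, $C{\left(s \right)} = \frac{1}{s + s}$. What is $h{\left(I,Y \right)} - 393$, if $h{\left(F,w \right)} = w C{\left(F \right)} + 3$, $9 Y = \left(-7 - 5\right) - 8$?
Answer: $- \frac{38612}{99} \approx -390.02$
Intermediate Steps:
$C{\left(s \right)} = \frac{1}{2 s}$
$Y = - \frac{20}{9}$ ($Y = \frac{\left(-7 - 5\right) - 8}{9} = \frac{-12 - 8}{9} = \frac{1}{9} \left(-20\right) = - \frac{20}{9} \approx -2.2222$)
$h{\left(F,w \right)} = 3 + \frac{w}{2 F}$ ($h{\left(F,w \right)} = w \frac{1}{2 F} + 3 = \frac{w}{2 F} + 3 = 3 + \frac{w}{2 F}$)
$h{\left(I,Y \right)} - 393 = \left(3 + \frac{1}{2} \left(- \frac{20}{9}\right) \frac{1}{55}\right) - 393 = \left(3 - \frac{2}{99}\right) - 393 = \frac{295}{99} - 393 = - \frac{38612}{99}$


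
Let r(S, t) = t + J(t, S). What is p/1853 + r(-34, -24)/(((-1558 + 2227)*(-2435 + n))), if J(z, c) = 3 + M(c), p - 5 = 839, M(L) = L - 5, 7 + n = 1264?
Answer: 110875398/243385991 ≈ 0.45555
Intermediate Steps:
n = 1257 (n = -7 + 1264 = 1257)
M(L) = -5 + L
p = 844 (p = 5 + 839 = 844)
J(z, c) = -2 + c (J(z, c) = 3 + (-5 + c) = -2 + c)
r(S, t) = -2 + S + t (r(S, t) = t + (-2 + S) = -2 + S + t)
p/1853 + r(-34, -24)/(((-1558 + 2227)*(-2435 + n))) = 844/1853 + (-2 - 34 - 24)/(((-1558 + 2227)*(-2435 + 1257))) = 844*(1/1853) - 60/(669*(-1178)) = 844/1853 - 60/(-788082) = 844/1853 - 60*(-1/788082) = 844/1853 + 10/131347 = 110875398/243385991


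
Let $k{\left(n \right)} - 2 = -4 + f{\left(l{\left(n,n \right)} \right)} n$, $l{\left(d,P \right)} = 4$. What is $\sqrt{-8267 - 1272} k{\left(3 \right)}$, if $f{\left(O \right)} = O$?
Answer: $10 i \sqrt{9539} \approx 976.68 i$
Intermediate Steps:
$k{\left(n \right)} = -2 + 4 n$ ($k{\left(n \right)} = 2 + \left(-4 + 4 n\right) = -2 + 4 n$)
$\sqrt{-8267 - 1272} k{\left(3 \right)} = \sqrt{-8267 - 1272} \left(-2 + 4 \cdot 3\right) = \sqrt{-9539} \left(-2 + 12\right) = i \sqrt{9539} \cdot 10 = 10 i \sqrt{9539}$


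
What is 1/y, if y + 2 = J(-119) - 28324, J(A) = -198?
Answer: -1/28524 ≈ -3.5058e-5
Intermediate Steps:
y = -28524 (y = -2 + (-198 - 28324) = -2 - 28522 = -28524)
1/y = 1/(-28524) = -1/28524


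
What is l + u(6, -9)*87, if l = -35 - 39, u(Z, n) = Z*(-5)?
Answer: -2684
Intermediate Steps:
u(Z, n) = -5*Z
l = -74
l + u(6, -9)*87 = -74 - 5*6*87 = -74 - 30*87 = -74 - 2610 = -2684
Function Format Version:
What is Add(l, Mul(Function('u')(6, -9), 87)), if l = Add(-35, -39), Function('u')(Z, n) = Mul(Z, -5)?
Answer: -2684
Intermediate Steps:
Function('u')(Z, n) = Mul(-5, Z)
l = -74
Add(l, Mul(Function('u')(6, -9), 87)) = Add(-74, Mul(Mul(-5, 6), 87)) = Add(-74, Mul(-30, 87)) = Add(-74, -2610) = -2684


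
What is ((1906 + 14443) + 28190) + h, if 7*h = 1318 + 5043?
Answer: 318134/7 ≈ 45448.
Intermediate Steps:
h = 6361/7 (h = (1318 + 5043)/7 = (⅐)*6361 = 6361/7 ≈ 908.71)
((1906 + 14443) + 28190) + h = ((1906 + 14443) + 28190) + 6361/7 = (16349 + 28190) + 6361/7 = 44539 + 6361/7 = 318134/7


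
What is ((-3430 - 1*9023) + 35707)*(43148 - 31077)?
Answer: 280699034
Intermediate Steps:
((-3430 - 1*9023) + 35707)*(43148 - 31077) = ((-3430 - 9023) + 35707)*12071 = (-12453 + 35707)*12071 = 23254*12071 = 280699034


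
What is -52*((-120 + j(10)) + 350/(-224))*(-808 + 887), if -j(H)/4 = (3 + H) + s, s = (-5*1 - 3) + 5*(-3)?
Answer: 1340235/4 ≈ 3.3506e+5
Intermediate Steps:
s = -23 (s = (-5 - 3) - 15 = -8 - 15 = -23)
j(H) = 80 - 4*H (j(H) = -4*((3 + H) - 23) = -4*(-20 + H) = 80 - 4*H)
-52*((-120 + j(10)) + 350/(-224))*(-808 + 887) = -52*((-120 + (80 - 4*10)) + 350/(-224))*(-808 + 887) = -52*((-120 + (80 - 40)) + 350*(-1/224))*79 = -52*((-120 + 40) - 25/16)*79 = -52*(-80 - 25/16)*79 = -(-16965)*79/4 = -52*(-103095/16) = 1340235/4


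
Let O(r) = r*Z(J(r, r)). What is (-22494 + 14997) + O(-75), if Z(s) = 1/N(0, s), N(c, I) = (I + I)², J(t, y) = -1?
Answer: -30063/4 ≈ -7515.8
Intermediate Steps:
N(c, I) = 4*I² (N(c, I) = (2*I)² = 4*I²)
Z(s) = 1/(4*s²)
O(r) = r/4 (O(r) = r*((¼)/(-1)²) = r*((¼)*1) = r*(¼) = r/4)
(-22494 + 14997) + O(-75) = (-22494 + 14997) + (¼)*(-75) = -7497 - 75/4 = -30063/4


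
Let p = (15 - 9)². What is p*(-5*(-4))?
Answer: 720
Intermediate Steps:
p = 36 (p = 6² = 36)
p*(-5*(-4)) = 36*(-5*(-4)) = 36*20 = 720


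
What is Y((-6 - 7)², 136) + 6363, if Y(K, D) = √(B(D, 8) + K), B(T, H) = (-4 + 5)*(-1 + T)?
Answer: 6363 + 4*√19 ≈ 6380.4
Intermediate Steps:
B(T, H) = -1 + T (B(T, H) = 1*(-1 + T) = -1 + T)
Y(K, D) = √(-1 + D + K) (Y(K, D) = √((-1 + D) + K) = √(-1 + D + K))
Y((-6 - 7)², 136) + 6363 = √(-1 + 136 + (-6 - 7)²) + 6363 = √(-1 + 136 + (-13)²) + 6363 = √(-1 + 136 + 169) + 6363 = √304 + 6363 = 4*√19 + 6363 = 6363 + 4*√19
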